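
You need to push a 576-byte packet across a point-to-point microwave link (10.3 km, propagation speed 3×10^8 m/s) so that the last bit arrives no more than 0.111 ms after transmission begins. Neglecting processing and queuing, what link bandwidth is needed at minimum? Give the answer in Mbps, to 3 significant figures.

60.1 Mbps

L = 4608 bits.
Propagation delay = 10300 / 300000000 = 0.0343333 ms.
Transmission budget = 0.111 − 0.0343333 = 0.0766667 ms.
R ≥ L / t_tx = 4608 bits / 7.66667e-05 s = 60.1 Mbps.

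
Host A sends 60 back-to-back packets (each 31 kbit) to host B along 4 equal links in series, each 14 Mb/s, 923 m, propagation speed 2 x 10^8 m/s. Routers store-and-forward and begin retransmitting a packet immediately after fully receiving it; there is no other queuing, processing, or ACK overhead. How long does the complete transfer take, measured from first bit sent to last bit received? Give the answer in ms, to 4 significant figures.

Per-hop transmission t_tx = L/R = 31000/14000000 = 2.21429 ms.
Per-hop propagation t_prop = 923/200000000 = 0.004615 ms.
Pipeline fill: first packet needs 4·t_tx to clear all hops; remaining 59 packets each add one t_tx.
Total = (4+60-1)·t_tx + 4·t_prop = 63·2.21429 + 4·0.004615 = 139.5 ms.

139.5 ms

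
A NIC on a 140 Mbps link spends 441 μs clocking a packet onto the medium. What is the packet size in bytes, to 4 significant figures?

L = R × t_tx = 140000000 b/s × 0.000441 s = 61740 bits.
In bytes: 61740 / 8 = 7718 bytes.

7718 bytes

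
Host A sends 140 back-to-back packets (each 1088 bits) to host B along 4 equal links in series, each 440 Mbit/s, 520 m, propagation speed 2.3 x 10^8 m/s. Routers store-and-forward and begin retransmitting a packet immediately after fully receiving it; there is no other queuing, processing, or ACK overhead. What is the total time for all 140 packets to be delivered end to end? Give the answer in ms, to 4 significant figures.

Per-hop transmission t_tx = L/R = 1088/440000000 = 0.00247273 ms.
Per-hop propagation t_prop = 520/2.3e+08 = 0.00226087 ms.
Pipeline fill: first packet needs 4·t_tx to clear all hops; remaining 139 packets each add one t_tx.
Total = (4+140-1)·t_tx + 4·t_prop = 143·0.00247273 + 4·0.00226087 = 0.3626 ms.

0.3626 ms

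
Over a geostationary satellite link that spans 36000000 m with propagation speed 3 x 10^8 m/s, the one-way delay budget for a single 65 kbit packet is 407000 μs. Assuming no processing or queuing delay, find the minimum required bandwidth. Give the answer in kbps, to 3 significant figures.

Propagation delay = 36000000 / 300000000 = 120000 μs.
Transmission budget = 407000 − 120000 = 287000 μs.
R ≥ L / t_tx = 65000 bits / 0.287 s = 226 kbps.

226 kbps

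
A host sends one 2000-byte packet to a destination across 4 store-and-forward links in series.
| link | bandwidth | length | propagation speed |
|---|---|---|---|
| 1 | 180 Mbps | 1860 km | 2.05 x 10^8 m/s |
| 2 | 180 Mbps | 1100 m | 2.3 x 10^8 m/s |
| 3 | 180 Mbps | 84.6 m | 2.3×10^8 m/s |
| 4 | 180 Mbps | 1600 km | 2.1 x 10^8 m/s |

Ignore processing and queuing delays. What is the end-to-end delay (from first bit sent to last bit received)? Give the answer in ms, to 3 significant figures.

17.1 ms

L = 2000 × 8 = 16000 bits.
Transmission delay per hop = L/R = 16000/180000000 = 0.0888889 ms; 4 hops → 0.355556 ms.
Propagation delays (d/s per hop): 9.07317, 0.00478261, 0.000367826, 7.61905 ms; sum = 16.6974 ms.
End-to-end = 17.1 ms.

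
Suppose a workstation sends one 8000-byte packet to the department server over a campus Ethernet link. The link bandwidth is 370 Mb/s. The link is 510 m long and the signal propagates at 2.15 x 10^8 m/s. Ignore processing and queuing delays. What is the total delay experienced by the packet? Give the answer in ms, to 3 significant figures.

L = 8000 × 8 = 64000 bits.
Transmission delay = L/R = 64000 / 370000000 = 0.172973 ms.
Propagation delay = d/s = 510 m / 215000000 m/s = 0.00237209 ms.
Total = 0.175 ms.

0.175 ms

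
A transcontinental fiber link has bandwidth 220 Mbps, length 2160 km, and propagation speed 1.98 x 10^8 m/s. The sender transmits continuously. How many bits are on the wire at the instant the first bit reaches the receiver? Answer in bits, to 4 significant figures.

Propagation delay = 2160000 / 198000000 = 0.0109091 s.
BDP = R × t_prop = 220000000 × 0.0109091 = 2400000 bits.

2400000 bits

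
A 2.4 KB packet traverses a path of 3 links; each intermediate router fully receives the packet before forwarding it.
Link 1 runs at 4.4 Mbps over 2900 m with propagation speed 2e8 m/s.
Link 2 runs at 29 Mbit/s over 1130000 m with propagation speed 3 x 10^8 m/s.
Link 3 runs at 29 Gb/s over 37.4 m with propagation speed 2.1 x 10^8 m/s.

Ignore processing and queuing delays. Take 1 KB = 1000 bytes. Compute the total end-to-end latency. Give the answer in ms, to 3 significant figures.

L = 19200 bits.
Transmission delays (L/R per hop): 4.36364, 0.662069, 0.000662069 ms; sum = 5.02637 ms.
Propagation delays (d/s per hop): 0.0145, 3.76667, 0.000178095 ms; sum = 3.78134 ms.
End-to-end = 8.81 ms.

8.81 ms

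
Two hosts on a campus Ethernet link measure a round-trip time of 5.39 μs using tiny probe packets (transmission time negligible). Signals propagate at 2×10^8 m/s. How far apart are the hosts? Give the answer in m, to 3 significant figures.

One-way propagation = RTT/2 = 2.695 μs.
d = s × t = 200000000 × 2.695e-06 = 539 m.

539 m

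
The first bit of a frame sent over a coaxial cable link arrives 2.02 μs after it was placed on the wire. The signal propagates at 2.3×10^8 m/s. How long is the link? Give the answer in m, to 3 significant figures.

465 m

d = s × t_prop = 2.3e+08 × 2.02e-06 = 465 m.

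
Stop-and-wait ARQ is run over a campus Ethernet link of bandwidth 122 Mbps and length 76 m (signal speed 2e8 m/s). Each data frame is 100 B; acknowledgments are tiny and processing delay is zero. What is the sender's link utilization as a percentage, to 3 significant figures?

89.6 %

t_tx = L/R = 800/122000000 = 6.55738e-06 s.
t_prop = 76/200000000 = 3.8e-07 s; RTT = 7.6e-07 s.
Cycle = t_tx + RTT = 7.31738e-06 s.
Utilization = t_tx / cycle = 6.55738e-06/7.31738e-06 = 89.6 %.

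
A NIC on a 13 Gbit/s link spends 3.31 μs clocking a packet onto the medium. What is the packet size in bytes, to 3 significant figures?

5380 bytes

L = R × t_tx = 13000000000 b/s × 3.31e-06 s = 43030 bits.
In bytes: 43030 / 8 = 5380 bytes.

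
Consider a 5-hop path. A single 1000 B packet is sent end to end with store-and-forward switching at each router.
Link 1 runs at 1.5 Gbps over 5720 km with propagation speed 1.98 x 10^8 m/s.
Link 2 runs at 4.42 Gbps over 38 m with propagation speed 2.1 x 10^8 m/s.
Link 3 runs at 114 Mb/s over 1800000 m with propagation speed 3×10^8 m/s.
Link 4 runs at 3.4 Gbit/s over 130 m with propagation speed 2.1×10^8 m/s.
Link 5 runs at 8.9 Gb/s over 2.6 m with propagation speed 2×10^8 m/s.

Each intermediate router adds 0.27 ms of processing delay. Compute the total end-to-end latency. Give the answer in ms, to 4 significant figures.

L = 1000 × 8 = 8000 bits.
Transmission delays (L/R per hop): 0.00533333, 0.00180995, 0.0701754, 0.00235294, 0.000898876 ms; sum = 0.0805705 ms.
Propagation delays (d/s per hop): 28.8889, 0.000180952, 6, 0.000619048, 1.3e-05 ms; sum = 34.8897 ms.
Processing at 4 router(s): 4 × 0.27 ms = 1.08 ms.
End-to-end = 36.05 ms.

36.05 ms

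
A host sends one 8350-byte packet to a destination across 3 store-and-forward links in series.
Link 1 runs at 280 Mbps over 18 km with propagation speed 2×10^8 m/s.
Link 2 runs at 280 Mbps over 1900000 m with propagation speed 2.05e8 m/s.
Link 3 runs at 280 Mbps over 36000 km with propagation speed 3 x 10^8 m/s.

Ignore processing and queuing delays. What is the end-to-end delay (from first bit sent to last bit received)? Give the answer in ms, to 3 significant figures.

130 ms

L = 8350 × 8 = 66800 bits.
Transmission delay per hop = L/R = 66800/280000000 = 0.238571 ms; 3 hops → 0.715714 ms.
Propagation delays (d/s per hop): 0.09, 9.26829, 120 ms; sum = 129.358 ms.
End-to-end = 130 ms.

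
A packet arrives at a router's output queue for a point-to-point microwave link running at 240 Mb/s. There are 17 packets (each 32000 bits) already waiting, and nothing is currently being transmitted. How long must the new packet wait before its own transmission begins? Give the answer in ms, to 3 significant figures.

2.27 ms

Each queued packet: L/R = 32000/240000000 = 0.133333 ms.
17 queued → 2.26667 ms.
Queuing delay = 2.27 ms.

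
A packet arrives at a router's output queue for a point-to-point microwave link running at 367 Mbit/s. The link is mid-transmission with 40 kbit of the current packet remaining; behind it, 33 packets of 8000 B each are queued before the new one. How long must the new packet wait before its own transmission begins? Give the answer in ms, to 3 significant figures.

5.86 ms

Each queued packet: L/R = 64000/367000000 = 0.174387 ms.
33 queued → 5.75477 ms.
Plus remaining 40000 bits of current packet: 0.108992 ms.
Queuing delay = 5.86 ms.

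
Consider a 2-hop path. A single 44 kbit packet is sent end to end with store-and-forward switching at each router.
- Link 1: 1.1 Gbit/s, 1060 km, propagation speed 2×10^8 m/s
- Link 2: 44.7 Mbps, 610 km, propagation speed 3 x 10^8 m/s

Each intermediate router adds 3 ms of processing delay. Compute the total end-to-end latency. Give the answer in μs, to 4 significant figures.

11360 μs

L = 44000 bits.
Transmission delays (L/R per hop): 40, 984.34 μs; sum = 1024.34 μs.
Propagation delays (d/s per hop): 5300, 2033.33 μs; sum = 7333.33 μs.
Processing at 1 router(s): 1 × 3 ms = 3000 μs.
End-to-end = 11360 μs.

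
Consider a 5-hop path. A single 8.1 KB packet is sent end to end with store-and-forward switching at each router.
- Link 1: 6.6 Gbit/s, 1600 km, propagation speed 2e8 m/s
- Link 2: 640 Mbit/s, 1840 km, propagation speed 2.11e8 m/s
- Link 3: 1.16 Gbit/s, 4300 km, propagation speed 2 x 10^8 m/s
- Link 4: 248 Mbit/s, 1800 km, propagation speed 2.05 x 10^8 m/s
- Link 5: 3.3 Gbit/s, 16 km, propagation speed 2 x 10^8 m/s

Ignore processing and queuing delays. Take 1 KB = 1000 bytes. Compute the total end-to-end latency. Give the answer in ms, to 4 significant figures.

L = 64800 bits.
Transmission delays (L/R per hop): 0.00981818, 0.10125, 0.0558621, 0.26129, 0.0196364 ms; sum = 0.447857 ms.
Propagation delays (d/s per hop): 8, 8.72038, 21.5, 8.78049, 0.08 ms; sum = 47.0809 ms.
End-to-end = 47.53 ms.

47.53 ms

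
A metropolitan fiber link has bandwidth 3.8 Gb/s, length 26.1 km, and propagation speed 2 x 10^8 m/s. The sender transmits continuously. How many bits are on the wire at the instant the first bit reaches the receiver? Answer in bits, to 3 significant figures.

Propagation delay = 26100 / 200000000 = 0.0001305 s.
BDP = R × t_prop = 3800000000 × 0.0001305 = 495900 bits.

496000 bits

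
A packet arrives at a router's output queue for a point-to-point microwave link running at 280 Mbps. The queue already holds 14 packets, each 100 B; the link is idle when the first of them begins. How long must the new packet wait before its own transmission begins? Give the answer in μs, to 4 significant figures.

40.00 μs

Each queued packet: L/R = 800/280000000 = 2.85714 μs.
14 queued → 40 μs.
Queuing delay = 40.00 μs.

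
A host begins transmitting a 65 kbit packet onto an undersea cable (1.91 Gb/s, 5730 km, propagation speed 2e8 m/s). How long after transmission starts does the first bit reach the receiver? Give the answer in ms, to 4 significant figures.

First bit experiences only propagation delay: d/s = 5730000/200000000 = 28.65 ms.

28.65 ms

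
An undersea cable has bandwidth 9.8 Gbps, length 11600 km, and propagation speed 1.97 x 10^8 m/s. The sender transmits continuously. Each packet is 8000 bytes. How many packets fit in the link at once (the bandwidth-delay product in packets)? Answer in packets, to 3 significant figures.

9020 packets

Propagation delay = 11600000 / 197000000 = 0.0588832 s.
BDP = R × t_prop = 9800000000 × 0.0588832 = 577056000 bits.
In packets of 64000 bits: 9020 packets.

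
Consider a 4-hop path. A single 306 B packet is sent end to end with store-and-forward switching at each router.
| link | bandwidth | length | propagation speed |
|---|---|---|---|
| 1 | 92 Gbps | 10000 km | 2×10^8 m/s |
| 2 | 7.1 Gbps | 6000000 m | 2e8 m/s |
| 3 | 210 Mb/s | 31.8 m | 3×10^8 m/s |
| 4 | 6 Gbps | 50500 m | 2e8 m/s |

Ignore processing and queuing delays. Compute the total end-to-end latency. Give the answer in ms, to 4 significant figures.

80.27 ms

L = 306 × 8 = 2448 bits.
Transmission delays (L/R per hop): 2.66087e-05, 0.000344789, 0.0116571, 0.000408 ms; sum = 0.0124365 ms.
Propagation delays (d/s per hop): 50, 30, 0.000106, 0.2525 ms; sum = 80.2526 ms.
End-to-end = 80.27 ms.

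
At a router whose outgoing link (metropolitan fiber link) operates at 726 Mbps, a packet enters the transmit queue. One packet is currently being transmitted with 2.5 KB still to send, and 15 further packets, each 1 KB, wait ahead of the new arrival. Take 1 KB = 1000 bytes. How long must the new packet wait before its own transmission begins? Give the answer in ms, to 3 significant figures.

Each queued packet: L/R = 8000/726000000 = 0.0110193 ms.
15 queued → 0.165289 ms.
Plus remaining 20000 bits of current packet: 0.0275482 ms.
Queuing delay = 0.193 ms.

0.193 ms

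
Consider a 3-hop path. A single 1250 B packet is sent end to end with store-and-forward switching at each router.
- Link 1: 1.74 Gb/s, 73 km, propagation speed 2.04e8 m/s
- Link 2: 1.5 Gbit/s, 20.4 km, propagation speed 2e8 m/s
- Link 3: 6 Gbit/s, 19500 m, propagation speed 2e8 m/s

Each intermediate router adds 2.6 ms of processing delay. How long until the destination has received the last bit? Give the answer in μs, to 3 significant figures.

L = 1250 × 8 = 10000 bits.
Transmission delays (L/R per hop): 5.74713, 6.66667, 1.66667 μs; sum = 14.0805 μs.
Propagation delays (d/s per hop): 357.843, 102, 97.5 μs; sum = 557.343 μs.
Processing at 2 router(s): 2 × 2.6 ms = 5200 μs.
End-to-end = 5770 μs.

5770 μs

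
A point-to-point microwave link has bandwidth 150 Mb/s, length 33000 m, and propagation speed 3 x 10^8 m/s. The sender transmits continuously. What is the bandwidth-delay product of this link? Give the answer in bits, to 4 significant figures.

16500 bits

Propagation delay = 33000 / 300000000 = 0.00011 s.
BDP = R × t_prop = 150000000 × 0.00011 = 16500 bits.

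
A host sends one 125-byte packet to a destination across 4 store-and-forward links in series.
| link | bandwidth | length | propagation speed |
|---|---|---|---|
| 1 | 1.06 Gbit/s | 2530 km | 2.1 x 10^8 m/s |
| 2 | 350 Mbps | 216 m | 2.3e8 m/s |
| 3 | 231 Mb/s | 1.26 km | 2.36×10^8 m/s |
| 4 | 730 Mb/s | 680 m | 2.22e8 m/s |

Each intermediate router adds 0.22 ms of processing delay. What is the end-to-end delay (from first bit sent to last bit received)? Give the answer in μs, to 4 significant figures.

L = 125 × 8 = 1000 bits.
Transmission delays (L/R per hop): 0.943396, 2.85714, 4.329, 1.36986 μs; sum = 9.49941 μs.
Propagation delays (d/s per hop): 12047.6, 0.93913, 5.33898, 3.06306 μs; sum = 12057 μs.
Processing at 3 router(s): 3 × 0.22 ms = 660 μs.
End-to-end = 12730 μs.

12730 μs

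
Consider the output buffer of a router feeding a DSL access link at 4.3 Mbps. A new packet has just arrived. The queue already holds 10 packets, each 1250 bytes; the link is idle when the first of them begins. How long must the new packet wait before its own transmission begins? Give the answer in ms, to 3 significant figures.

23.3 ms

Each queued packet: L/R = 10000/4300000 = 2.32558 ms.
10 queued → 23.2558 ms.
Queuing delay = 23.3 ms.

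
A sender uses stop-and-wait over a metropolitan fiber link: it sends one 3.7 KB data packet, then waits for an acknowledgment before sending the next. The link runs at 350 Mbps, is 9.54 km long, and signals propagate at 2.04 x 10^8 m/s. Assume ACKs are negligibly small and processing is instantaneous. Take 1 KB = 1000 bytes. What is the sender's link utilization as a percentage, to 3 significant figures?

47.5 %

t_tx = L/R = 29600/350000000 = 8.45714e-05 s.
t_prop = 9540/204000000 = 4.67647e-05 s; RTT = 9.35294e-05 s.
Cycle = t_tx + RTT = 0.000178101 s.
Utilization = t_tx / cycle = 8.45714e-05/0.000178101 = 47.5 %.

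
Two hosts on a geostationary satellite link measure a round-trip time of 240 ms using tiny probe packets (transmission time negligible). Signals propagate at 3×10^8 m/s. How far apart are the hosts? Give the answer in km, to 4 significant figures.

One-way propagation = RTT/2 = 120 ms.
d = s × t = 300000000 × 0.12 = 36000 km.

36000 km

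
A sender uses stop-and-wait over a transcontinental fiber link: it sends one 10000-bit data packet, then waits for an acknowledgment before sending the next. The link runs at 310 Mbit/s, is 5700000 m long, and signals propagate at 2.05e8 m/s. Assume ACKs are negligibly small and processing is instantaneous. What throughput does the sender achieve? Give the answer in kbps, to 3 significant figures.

180 kbps

t_tx = L/R = 10000/310000000 = 3.22581e-05 s.
t_prop = 5700000/2.05e+08 = 0.0278049 s; RTT = 0.0556098 s.
Cycle = t_tx + RTT = 0.055642 s.
Throughput = L / cycle = 10000 / 0.055642 = 180 kbps.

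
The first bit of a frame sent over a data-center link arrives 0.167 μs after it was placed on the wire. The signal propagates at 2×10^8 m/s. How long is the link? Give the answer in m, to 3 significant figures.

d = s × t_prop = 200000000 × 1.67e-07 = 33.4 m.

33.4 m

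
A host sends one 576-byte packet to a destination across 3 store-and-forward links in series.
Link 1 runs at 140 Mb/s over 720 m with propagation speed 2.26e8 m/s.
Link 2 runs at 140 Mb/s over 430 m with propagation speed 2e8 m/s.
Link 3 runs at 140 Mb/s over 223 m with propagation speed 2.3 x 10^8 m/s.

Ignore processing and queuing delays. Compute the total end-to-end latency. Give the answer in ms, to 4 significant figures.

0.1050 ms

L = 576 × 8 = 4608 bits.
Transmission delay per hop = L/R = 4608/140000000 = 0.0329143 ms; 3 hops → 0.0987429 ms.
Propagation delays (d/s per hop): 0.00318584, 0.00215, 0.000969565 ms; sum = 0.00630541 ms.
End-to-end = 0.1050 ms.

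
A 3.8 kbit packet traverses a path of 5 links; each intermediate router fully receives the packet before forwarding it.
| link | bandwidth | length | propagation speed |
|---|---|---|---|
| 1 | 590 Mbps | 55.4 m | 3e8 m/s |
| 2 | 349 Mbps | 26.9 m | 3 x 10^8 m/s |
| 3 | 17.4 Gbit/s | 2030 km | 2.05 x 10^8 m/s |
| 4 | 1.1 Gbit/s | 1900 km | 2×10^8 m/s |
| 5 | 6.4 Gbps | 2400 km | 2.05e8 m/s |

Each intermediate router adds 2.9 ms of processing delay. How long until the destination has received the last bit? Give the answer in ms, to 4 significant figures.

42.73 ms

L = 3800 bits.
Transmission delays (L/R per hop): 0.00644068, 0.0108883, 0.000218391, 0.00345455, 0.00059375 ms; sum = 0.0215956 ms.
Propagation delays (d/s per hop): 0.000184667, 8.96667e-05, 9.90244, 9.5, 11.7073 ms; sum = 31.11 ms.
Processing at 4 router(s): 4 × 2.9 ms = 11.6 ms.
End-to-end = 42.73 ms.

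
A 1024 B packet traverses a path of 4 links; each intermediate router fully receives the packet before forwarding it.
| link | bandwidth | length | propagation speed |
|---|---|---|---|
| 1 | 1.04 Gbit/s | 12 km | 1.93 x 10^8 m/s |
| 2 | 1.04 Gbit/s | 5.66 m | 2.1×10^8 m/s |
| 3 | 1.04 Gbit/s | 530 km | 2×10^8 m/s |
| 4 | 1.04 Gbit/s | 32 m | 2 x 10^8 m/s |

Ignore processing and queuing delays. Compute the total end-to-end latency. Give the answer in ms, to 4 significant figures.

L = 1024 × 8 = 8192 bits.
Transmission delay per hop = L/R = 8192/1040000000 = 0.00787692 ms; 4 hops → 0.0315077 ms.
Propagation delays (d/s per hop): 0.0621762, 2.69524e-05, 2.65, 0.00016 ms; sum = 2.71236 ms.
End-to-end = 2.744 ms.

2.744 ms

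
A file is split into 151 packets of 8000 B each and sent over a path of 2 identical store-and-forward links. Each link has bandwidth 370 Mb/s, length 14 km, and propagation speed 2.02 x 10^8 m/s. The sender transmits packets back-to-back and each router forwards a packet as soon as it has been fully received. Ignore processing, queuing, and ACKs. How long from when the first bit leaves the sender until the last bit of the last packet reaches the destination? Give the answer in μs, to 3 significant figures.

26400 μs

Per-hop transmission t_tx = L/R = 64000/370000000 = 172.973 μs.
Per-hop propagation t_prop = 14000/202000000 = 69.3069 μs.
Pipeline fill: first packet needs 2·t_tx to clear all hops; remaining 150 packets each add one t_tx.
Total = (2+151-1)·t_tx + 2·t_prop = 152·172.973 + 2·69.3069 = 26400 μs.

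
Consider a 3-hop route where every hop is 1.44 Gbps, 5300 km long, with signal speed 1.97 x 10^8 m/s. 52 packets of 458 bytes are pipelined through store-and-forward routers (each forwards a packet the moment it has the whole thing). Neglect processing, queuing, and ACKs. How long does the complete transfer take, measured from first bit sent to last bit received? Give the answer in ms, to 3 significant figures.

80.8 ms

Per-hop transmission t_tx = L/R = 3664/1440000000 = 0.00254444 ms.
Per-hop propagation t_prop = 5300000/197000000 = 26.9036 ms.
Pipeline fill: first packet needs 3·t_tx to clear all hops; remaining 51 packets each add one t_tx.
Total = (3+52-1)·t_tx + 3·t_prop = 54·0.00254444 + 3·26.9036 = 80.8 ms.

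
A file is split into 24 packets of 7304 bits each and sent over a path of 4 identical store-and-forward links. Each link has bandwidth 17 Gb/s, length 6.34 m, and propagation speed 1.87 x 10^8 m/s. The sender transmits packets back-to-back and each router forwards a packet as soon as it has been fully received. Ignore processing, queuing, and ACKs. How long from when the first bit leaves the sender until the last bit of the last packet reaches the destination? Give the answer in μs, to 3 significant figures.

Per-hop transmission t_tx = L/R = 7304/17000000000 = 0.429647 μs.
Per-hop propagation t_prop = 6.34/187000000 = 0.0339037 μs.
Pipeline fill: first packet needs 4·t_tx to clear all hops; remaining 23 packets each add one t_tx.
Total = (4+24-1)·t_tx + 4·t_prop = 27·0.429647 + 4·0.0339037 = 11.7 μs.

11.7 μs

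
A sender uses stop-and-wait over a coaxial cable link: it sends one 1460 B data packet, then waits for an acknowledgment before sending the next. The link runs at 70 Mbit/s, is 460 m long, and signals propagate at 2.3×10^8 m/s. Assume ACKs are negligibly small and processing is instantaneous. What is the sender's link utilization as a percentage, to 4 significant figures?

t_tx = L/R = 11680/70000000 = 0.000166857 s.
t_prop = 460/2.3e+08 = 2e-06 s; RTT = 4e-06 s.
Cycle = t_tx + RTT = 0.000170857 s.
Utilization = t_tx / cycle = 0.000166857/0.000170857 = 97.66 %.

97.66 %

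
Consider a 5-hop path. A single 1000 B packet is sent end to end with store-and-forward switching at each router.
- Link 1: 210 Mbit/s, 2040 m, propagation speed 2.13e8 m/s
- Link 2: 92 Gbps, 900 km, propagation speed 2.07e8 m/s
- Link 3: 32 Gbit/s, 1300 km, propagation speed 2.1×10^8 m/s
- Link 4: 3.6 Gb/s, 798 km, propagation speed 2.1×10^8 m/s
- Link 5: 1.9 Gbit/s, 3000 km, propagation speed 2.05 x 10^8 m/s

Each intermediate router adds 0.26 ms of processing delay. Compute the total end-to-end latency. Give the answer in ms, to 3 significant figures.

L = 1000 × 8 = 8000 bits.
Transmission delays (L/R per hop): 0.0380952, 8.69565e-05, 0.00025, 0.00222222, 0.00421053 ms; sum = 0.0448649 ms.
Propagation delays (d/s per hop): 0.00957746, 4.34783, 6.19048, 3.8, 14.6341 ms; sum = 28.982 ms.
Processing at 4 router(s): 4 × 0.26 ms = 1.04 ms.
End-to-end = 30.1 ms.

30.1 ms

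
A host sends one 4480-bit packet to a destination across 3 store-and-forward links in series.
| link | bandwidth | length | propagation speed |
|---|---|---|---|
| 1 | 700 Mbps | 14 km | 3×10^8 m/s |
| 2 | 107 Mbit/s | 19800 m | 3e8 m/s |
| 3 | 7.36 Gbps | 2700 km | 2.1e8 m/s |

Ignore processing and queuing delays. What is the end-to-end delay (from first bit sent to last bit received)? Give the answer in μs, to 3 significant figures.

Transmission delays (L/R per hop): 6.4, 41.8692, 0.608696 μs; sum = 48.8779 μs.
Propagation delays (d/s per hop): 46.6667, 66, 12857.1 μs; sum = 12969.8 μs.
End-to-end = 13000 μs.

13000 μs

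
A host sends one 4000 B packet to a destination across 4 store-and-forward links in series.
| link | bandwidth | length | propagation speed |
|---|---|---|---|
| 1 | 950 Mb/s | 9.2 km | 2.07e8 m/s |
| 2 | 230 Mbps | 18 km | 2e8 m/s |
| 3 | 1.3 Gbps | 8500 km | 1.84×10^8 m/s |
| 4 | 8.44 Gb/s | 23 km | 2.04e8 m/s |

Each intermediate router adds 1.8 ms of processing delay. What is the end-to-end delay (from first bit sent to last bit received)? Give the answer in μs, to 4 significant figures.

52040 μs

L = 4000 × 8 = 32000 bits.
Transmission delays (L/R per hop): 33.6842, 139.13, 24.6154, 3.79147 μs; sum = 201.221 μs.
Propagation delays (d/s per hop): 44.4444, 90, 46195.7, 112.745 μs; sum = 46442.8 μs.
Processing at 3 router(s): 3 × 1.8 ms = 5400 μs.
End-to-end = 52040 μs.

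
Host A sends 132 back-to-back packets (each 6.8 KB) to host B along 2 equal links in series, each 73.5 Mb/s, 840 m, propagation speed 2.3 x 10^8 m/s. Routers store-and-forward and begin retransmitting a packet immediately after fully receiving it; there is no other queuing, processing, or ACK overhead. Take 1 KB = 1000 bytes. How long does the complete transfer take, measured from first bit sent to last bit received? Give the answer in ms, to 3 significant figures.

98.4 ms

Per-hop transmission t_tx = L/R = 54400/73500000 = 0.740136 ms.
Per-hop propagation t_prop = 840/2.3e+08 = 0.00365217 ms.
Pipeline fill: first packet needs 2·t_tx to clear all hops; remaining 131 packets each add one t_tx.
Total = (2+132-1)·t_tx + 2·t_prop = 133·0.740136 + 2·0.00365217 = 98.4 ms.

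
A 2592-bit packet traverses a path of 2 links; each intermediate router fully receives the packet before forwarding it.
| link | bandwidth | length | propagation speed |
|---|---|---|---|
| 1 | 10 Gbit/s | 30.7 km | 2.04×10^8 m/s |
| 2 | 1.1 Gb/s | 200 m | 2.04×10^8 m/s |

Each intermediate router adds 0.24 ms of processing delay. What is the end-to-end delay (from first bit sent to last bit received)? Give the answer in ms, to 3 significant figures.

Transmission delays (L/R per hop): 0.0002592, 0.00235636 ms; sum = 0.00261556 ms.
Propagation delays (d/s per hop): 0.15049, 0.000980392 ms; sum = 0.151471 ms.
Processing at 1 router(s): 1 × 0.24 ms = 0.24 ms.
End-to-end = 0.394 ms.

0.394 ms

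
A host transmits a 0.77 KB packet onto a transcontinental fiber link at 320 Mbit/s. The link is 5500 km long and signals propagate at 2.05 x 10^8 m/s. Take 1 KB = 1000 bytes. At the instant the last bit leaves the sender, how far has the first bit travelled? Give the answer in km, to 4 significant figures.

t_tx = L/R = 6160/320000000 = 1.925e-05 s.
Distance = s × t_tx = 2.05e+08 × 1.925e-05 = 3.946 km.

3.946 km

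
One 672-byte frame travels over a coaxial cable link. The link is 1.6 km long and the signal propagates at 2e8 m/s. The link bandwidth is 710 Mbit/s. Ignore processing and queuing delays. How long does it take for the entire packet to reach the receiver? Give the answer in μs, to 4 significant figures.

L = 672 × 8 = 5376 bits.
Transmission delay = L/R = 5376 / 710000000 = 7.57183 μs.
Propagation delay = d/s = 1600 m / 200000000 m/s = 8 μs.
Total = 15.57 μs.

15.57 μs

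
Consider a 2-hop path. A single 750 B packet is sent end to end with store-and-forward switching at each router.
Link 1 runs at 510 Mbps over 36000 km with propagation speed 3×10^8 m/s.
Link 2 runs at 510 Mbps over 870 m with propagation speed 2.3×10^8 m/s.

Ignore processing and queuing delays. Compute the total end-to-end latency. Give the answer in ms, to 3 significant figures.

120 ms

L = 750 × 8 = 6000 bits.
Transmission delay per hop = L/R = 6000/510000000 = 0.0117647 ms; 2 hops → 0.0235294 ms.
Propagation delays (d/s per hop): 120, 0.00378261 ms; sum = 120.004 ms.
End-to-end = 120 ms.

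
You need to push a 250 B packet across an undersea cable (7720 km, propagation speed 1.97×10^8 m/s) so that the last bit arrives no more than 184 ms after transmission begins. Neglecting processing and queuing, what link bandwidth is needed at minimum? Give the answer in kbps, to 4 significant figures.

L = 2000 bits.
Propagation delay = 7720000 / 197000000 = 39.1878 ms.
Transmission budget = 184 − 39.1878 = 144.812 ms.
R ≥ L / t_tx = 2000 bits / 0.144812 s = 13.81 kbps.

13.81 kbps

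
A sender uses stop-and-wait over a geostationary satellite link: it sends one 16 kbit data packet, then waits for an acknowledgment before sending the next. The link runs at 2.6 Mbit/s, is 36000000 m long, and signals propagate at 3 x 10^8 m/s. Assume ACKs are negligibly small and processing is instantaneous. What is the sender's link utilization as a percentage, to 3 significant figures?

2.50 %

t_tx = L/R = 16000/2600000 = 0.00615385 s.
t_prop = 36000000/300000000 = 0.12 s; RTT = 0.24 s.
Cycle = t_tx + RTT = 0.246154 s.
Utilization = t_tx / cycle = 0.00615385/0.246154 = 2.50 %.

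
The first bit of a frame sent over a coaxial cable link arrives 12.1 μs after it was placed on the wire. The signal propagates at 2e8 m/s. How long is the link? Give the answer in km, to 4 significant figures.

d = s × t_prop = 200000000 × 1.21e-05 = 2.420 km.

2.420 km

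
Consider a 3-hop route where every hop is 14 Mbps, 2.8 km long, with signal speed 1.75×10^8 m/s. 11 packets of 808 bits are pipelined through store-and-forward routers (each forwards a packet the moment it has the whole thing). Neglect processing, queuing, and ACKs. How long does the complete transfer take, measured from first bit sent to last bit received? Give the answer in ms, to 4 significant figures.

0.7983 ms

Per-hop transmission t_tx = L/R = 808/14000000 = 0.0577143 ms.
Per-hop propagation t_prop = 2800/175000000 = 0.016 ms.
Pipeline fill: first packet needs 3·t_tx to clear all hops; remaining 10 packets each add one t_tx.
Total = (3+11-1)·t_tx + 3·t_prop = 13·0.0577143 + 3·0.016 = 0.7983 ms.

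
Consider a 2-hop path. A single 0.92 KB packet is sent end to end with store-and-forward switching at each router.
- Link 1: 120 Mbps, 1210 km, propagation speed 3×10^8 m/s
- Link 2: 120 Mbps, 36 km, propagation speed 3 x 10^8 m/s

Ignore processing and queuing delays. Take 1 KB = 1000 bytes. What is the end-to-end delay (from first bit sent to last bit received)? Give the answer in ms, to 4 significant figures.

L = 7360 bits.
Transmission delay per hop = L/R = 7360/120000000 = 0.0613333 ms; 2 hops → 0.122667 ms.
Propagation delays (d/s per hop): 4.03333, 0.12 ms; sum = 4.15333 ms.
End-to-end = 4.276 ms.

4.276 ms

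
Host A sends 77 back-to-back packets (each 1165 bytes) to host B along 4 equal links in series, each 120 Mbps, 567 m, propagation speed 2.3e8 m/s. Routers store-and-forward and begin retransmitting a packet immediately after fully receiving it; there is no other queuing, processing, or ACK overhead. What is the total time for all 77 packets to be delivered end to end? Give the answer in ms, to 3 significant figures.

Per-hop transmission t_tx = L/R = 9320/120000000 = 0.0776667 ms.
Per-hop propagation t_prop = 567/2.3e+08 = 0.00246522 ms.
Pipeline fill: first packet needs 4·t_tx to clear all hops; remaining 76 packets each add one t_tx.
Total = (4+77-1)·t_tx + 4·t_prop = 80·0.0776667 + 4·0.00246522 = 6.22 ms.

6.22 ms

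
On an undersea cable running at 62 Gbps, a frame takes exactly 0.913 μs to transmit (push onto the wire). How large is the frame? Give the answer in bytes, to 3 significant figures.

7080 bytes

L = R × t_tx = 62000000000 b/s × 9.13e-07 s = 56606 bits.
In bytes: 56606 / 8 = 7080 bytes.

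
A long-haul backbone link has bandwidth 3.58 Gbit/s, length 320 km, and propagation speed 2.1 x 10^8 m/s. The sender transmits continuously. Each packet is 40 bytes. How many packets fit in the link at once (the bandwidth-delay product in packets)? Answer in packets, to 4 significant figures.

17050 packets

Propagation delay = 320000 / 210000000 = 0.00152381 s.
BDP = R × t_prop = 3580000000 × 0.00152381 = 5455240 bits.
In packets of 320 bits: 17050 packets.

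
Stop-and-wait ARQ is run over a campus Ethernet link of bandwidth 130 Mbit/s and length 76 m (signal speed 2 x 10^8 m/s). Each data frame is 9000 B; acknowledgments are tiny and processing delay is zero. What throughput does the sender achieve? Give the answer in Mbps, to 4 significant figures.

129.8 Mbps

t_tx = L/R = 72000/130000000 = 0.000553846 s.
t_prop = 76/200000000 = 3.8e-07 s; RTT = 7.6e-07 s.
Cycle = t_tx + RTT = 0.000554606 s.
Throughput = L / cycle = 72000 / 0.000554606 = 129.8 Mbps.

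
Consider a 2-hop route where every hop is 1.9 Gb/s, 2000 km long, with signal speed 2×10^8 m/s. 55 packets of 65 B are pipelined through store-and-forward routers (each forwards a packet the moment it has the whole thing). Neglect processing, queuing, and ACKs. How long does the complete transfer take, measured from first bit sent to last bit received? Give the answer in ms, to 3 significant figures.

Per-hop transmission t_tx = L/R = 520/1900000000 = 0.000273684 ms.
Per-hop propagation t_prop = 2000000/200000000 = 10 ms.
Pipeline fill: first packet needs 2·t_tx to clear all hops; remaining 54 packets each add one t_tx.
Total = (2+55-1)·t_tx + 2·t_prop = 56·0.000273684 + 2·10 = 20.0 ms.

20.0 ms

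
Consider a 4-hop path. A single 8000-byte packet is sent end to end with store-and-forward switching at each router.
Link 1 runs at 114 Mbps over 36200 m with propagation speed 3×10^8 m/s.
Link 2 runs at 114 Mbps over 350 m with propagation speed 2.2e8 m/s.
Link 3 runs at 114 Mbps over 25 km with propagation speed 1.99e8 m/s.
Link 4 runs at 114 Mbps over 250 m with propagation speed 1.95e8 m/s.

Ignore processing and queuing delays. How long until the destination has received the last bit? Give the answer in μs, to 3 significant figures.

2490 μs

L = 8000 × 8 = 64000 bits.
Transmission delay per hop = L/R = 64000/114000000 = 561.404 μs; 4 hops → 2245.61 μs.
Propagation delays (d/s per hop): 120.667, 1.59091, 125.628, 1.28205 μs; sum = 249.168 μs.
End-to-end = 2490 μs.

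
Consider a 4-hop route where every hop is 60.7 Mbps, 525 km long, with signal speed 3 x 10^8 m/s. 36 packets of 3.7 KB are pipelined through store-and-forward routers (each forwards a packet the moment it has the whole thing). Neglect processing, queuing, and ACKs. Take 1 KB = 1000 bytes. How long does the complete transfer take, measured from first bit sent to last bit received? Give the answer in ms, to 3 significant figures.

Per-hop transmission t_tx = L/R = 29600/60700000 = 0.487644 ms.
Per-hop propagation t_prop = 525000/300000000 = 1.75 ms.
Pipeline fill: first packet needs 4·t_tx to clear all hops; remaining 35 packets each add one t_tx.
Total = (4+36-1)·t_tx + 4·t_prop = 39·0.487644 + 4·1.75 = 26.0 ms.

26.0 ms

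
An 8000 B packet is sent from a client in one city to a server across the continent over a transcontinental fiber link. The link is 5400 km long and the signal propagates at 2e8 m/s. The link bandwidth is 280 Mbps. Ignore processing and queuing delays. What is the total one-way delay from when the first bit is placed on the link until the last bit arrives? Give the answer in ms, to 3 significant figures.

L = 8000 × 8 = 64000 bits.
Transmission delay = L/R = 64000 / 280000000 = 0.228571 ms.
Propagation delay = d/s = 5400000 m / 200000000 m/s = 27 ms.
Total = 27.2 ms.

27.2 ms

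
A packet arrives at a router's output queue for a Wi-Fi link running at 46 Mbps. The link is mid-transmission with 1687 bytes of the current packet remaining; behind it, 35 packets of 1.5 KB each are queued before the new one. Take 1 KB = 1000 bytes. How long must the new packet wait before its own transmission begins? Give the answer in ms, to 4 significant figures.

9.424 ms

Each queued packet: L/R = 12000/46000000 = 0.26087 ms.
35 queued → 9.13043 ms.
Plus remaining 13496 bits of current packet: 0.293391 ms.
Queuing delay = 9.424 ms.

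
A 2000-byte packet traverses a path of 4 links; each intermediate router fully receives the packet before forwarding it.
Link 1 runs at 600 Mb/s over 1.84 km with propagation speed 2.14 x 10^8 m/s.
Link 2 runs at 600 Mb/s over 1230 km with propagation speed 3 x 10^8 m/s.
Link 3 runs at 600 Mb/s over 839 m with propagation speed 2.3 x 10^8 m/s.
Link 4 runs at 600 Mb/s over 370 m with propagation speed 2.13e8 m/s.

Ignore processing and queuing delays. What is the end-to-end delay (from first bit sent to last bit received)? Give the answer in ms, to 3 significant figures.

L = 2000 × 8 = 16000 bits.
Transmission delay per hop = L/R = 16000/600000000 = 0.0266667 ms; 4 hops → 0.106667 ms.
Propagation delays (d/s per hop): 0.00859813, 4.1, 0.00364783, 0.00173709 ms; sum = 4.11398 ms.
End-to-end = 4.22 ms.

4.22 ms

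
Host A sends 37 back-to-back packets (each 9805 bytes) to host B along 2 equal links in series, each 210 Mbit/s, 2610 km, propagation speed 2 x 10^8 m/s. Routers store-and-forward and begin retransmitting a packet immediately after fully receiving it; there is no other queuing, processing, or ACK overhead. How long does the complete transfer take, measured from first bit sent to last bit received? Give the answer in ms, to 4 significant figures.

40.29 ms

Per-hop transmission t_tx = L/R = 78440/210000000 = 0.373524 ms.
Per-hop propagation t_prop = 2610000/200000000 = 13.05 ms.
Pipeline fill: first packet needs 2·t_tx to clear all hops; remaining 36 packets each add one t_tx.
Total = (2+37-1)·t_tx + 2·t_prop = 38·0.373524 + 2·13.05 = 40.29 ms.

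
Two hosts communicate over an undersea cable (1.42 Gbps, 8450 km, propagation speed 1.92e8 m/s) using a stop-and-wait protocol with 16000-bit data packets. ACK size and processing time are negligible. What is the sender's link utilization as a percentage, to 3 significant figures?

0.0128 %

t_tx = L/R = 16000/1420000000 = 1.12676e-05 s.
t_prop = 8450000/192000000 = 0.0440104 s; RTT = 0.0880208 s.
Cycle = t_tx + RTT = 0.0880321 s.
Utilization = t_tx / cycle = 1.12676e-05/0.0880321 = 0.0128 %.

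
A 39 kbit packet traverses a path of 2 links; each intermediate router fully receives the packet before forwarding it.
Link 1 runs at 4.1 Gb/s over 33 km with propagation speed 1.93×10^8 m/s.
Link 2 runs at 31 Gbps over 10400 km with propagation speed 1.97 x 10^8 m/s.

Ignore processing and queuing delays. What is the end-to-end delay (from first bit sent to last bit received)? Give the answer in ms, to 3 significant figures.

L = 39000 bits.
Transmission delays (L/R per hop): 0.0095122, 0.00125806 ms; sum = 0.0107703 ms.
Propagation delays (d/s per hop): 0.170984, 52.7919 ms; sum = 52.9629 ms.
End-to-end = 53.0 ms.

53.0 ms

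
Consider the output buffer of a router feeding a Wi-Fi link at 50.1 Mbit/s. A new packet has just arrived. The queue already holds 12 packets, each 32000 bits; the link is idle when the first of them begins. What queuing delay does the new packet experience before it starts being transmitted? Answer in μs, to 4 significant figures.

Each queued packet: L/R = 32000/50100000 = 638.723 μs.
12 queued → 7664.67 μs.
Queuing delay = 7665 μs.

7665 μs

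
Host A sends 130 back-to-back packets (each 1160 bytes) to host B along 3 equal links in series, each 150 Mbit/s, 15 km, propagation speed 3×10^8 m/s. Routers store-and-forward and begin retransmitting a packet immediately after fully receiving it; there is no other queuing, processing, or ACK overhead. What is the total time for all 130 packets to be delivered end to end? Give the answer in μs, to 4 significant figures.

8316 μs

Per-hop transmission t_tx = L/R = 9280/150000000 = 61.8667 μs.
Per-hop propagation t_prop = 15000/300000000 = 50 μs.
Pipeline fill: first packet needs 3·t_tx to clear all hops; remaining 129 packets each add one t_tx.
Total = (3+130-1)·t_tx + 3·t_prop = 132·61.8667 + 3·50 = 8316 μs.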